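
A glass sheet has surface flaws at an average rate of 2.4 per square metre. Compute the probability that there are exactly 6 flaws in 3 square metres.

0.1445

Over the interval, μ = 2.4 × 3 = 7.2 (3 square metres).
P(N = 6) = e^(−μ) μ^6/6! = e^(−7.2) · 7.2^6/720 ≈ 0.1445.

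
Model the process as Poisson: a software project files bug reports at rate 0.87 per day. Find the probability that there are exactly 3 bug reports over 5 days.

0.1771

Over the interval, μ = 0.87 × 5 = 4.35 (5 days).
P(N = 3) = e^(−μ) μ^3/3! = e^(−4.35) · 4.35^3/6 ≈ 0.1771.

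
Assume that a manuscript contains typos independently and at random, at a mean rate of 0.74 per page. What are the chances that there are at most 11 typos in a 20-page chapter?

0.1984

Over the interval, μ = 0.74 × 20 = 14.8 (a 20-page chapter = 20 pages).
P(N ≤ 11) = Σ_{j=0}^{11} e^(−μ) μ^j/j! ≈ 0.1984.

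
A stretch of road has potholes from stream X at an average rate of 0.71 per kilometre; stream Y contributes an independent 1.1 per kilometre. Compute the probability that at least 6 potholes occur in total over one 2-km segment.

Independent Poisson processes superpose: combined rate λ = 0.71 + 1.1 = 1.81 per kilometre.
Over the interval, μ = 1.81 × 2 = 3.62 (a 2-km segment = 2 kilometres).
P(N ≥ 6) = 1 − P(N ≤ 5) ≈ 0.1586.

0.1586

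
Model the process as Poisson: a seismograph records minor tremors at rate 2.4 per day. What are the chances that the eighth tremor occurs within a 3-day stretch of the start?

Over the interval, μ = 2.4 × 3 = 7.2 (a 3-day stretch = 3 days).
The eighth arrival falls in the interval iff at least 8 events occur there: P(S_8 ≤ t) = P(N ≥ 8) = 1 − P(N ≤ 7) ≈ 0.4311.

0.4311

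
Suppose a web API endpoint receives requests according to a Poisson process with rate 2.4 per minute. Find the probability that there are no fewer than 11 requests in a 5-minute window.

Over the interval, μ = 2.4 × 5 = 12 (a 5-minute window = 5 minutes).
P(N ≥ 11) = 1 − P(N ≤ 10) = 1 − Σ_{j=0}^{10} e^(−μ) μ^j/j! ≈ 0.6528.

0.6528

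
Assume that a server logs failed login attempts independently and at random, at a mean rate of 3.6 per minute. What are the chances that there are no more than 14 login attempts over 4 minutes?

0.5281

Over the interval, μ = 3.6 × 4 = 14.4 (4 minutes).
P(N ≤ 14) = Σ_{j=0}^{14} e^(−μ) μ^j/j! ≈ 0.5281.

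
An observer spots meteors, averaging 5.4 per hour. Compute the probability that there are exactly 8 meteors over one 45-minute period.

Over the interval, μ = 5.4 × 0.75 = 4.05 (a 45-minute period = 0.75 hours).
P(N = 8) = e^(−μ) μ^8/8! = e^(−4.05) · 4.05^8/40320 ≈ 0.0313.

0.0313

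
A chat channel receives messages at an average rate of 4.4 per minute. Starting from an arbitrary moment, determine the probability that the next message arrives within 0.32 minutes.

0.7554

Inter-arrival times are exponential with rate λ = 4.4 per minute.
P(T ≤ 0.32) = 1 − e^(−λt) = 1 − e^(−4.4 × 0.32) = 1 − e^(−1.408) ≈ 0.7554.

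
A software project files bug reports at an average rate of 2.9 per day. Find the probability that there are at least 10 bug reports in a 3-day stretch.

Over the interval, μ = 2.9 × 3 = 8.7 (a 3-day stretch = 3 days).
P(N ≥ 10) = 1 − P(N ≤ 9) = 1 − Σ_{j=0}^{9} e^(−μ) μ^j/j! ≈ 0.3731.

0.3731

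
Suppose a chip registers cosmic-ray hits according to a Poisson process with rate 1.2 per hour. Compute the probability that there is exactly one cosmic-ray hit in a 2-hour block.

0.2177

Over the interval, μ = 1.2 × 2 = 2.4 (a 2-hour block = 2 hours).
P(N = 1) = e^(−μ) μ^1/1! = e^(−2.4) · 2.4^1/1 ≈ 0.2177.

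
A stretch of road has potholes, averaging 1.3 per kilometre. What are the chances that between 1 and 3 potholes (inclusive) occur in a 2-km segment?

Over the interval, μ = 1.3 × 2 = 2.6 (a 2-km segment = 2 kilometres).
P(1 ≤ N ≤ 3) = Σ_{j=1}^{3} e^(−2.6) · 2.6^j/j! ≈ 0.6617.

0.6617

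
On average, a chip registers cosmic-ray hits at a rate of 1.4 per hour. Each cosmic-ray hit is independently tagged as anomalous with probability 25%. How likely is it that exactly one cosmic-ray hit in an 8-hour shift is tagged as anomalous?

0.1703

Thinning: the cosmic-ray hits that are tagged as anomalous themselves form a Poisson process with rate 0.25 × 1.4 = 0.35 per hour.
Over the interval, μ = 0.35 × 8 = 2.8 (an 8-hour shift = 8 hours).
P(N = 1) = e^(−2.8) · 2.8^1/1! ≈ 0.1703.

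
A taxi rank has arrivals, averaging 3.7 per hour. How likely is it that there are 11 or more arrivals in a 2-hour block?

0.1293

Over the interval, μ = 3.7 × 2 = 7.4 (a 2-hour block = 2 hours).
P(N ≥ 11) = 1 − P(N ≤ 10) = 1 − Σ_{j=0}^{10} e^(−μ) μ^j/j! ≈ 0.1293.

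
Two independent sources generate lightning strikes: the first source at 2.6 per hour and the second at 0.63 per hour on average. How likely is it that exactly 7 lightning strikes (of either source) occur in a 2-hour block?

Independent Poisson processes superpose: combined rate λ = 2.6 + 0.63 = 3.23 per hour.
Over the interval, μ = 3.23 × 2 = 6.46 (a 2-hour block = 2 hours).
P(N = 7) = e^(−6.46) · 6.46^7/7! ≈ 0.1458.

0.1458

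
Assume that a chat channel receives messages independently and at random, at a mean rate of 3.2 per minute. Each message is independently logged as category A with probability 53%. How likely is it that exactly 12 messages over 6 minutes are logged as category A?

0.0980

Thinning: the messages that are logged as category A themselves form a Poisson process with rate 0.53 × 3.2 = 1.696 per minute.
Over the interval, μ = 1.696 × 6 = 10.176 (6 minutes).
P(N = 12) = e^(−10.176) · 10.176^12/12! ≈ 0.0980.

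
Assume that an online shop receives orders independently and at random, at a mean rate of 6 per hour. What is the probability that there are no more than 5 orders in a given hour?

With mean μ = 6 per hour,
P(N ≤ 5) = Σ_{j=0}^{5} e^(−μ) μ^j/j! ≈ 0.4457.

0.4457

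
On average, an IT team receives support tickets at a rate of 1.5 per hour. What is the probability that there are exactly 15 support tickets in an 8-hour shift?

Over the interval, μ = 1.5 × 8 = 12 (an 8-hour shift = 8 hours).
P(N = 15) = e^(−μ) μ^15/15! = e^(−12) · 12^15/1307674368000 ≈ 0.0724.

0.0724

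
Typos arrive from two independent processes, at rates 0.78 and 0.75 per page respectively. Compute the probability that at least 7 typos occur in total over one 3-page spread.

Independent Poisson processes superpose: combined rate λ = 0.78 + 0.75 = 1.53 per page.
Over the interval, μ = 1.53 × 3 = 4.59 (a 3-page spread = 3 pages).
P(N ≥ 7) = 1 − P(N ≤ 6) ≈ 0.1807.

0.1807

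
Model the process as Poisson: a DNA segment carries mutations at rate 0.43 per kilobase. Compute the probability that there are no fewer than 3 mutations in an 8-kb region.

Over the interval, μ = 0.43 × 8 = 3.44 (an 8-kb region = 8 kilobases).
P(N ≥ 3) = 1 − P(N ≤ 2) = 1 − Σ_{j=0}^{2} e^(−μ) μ^j/j! ≈ 0.6679.

0.6679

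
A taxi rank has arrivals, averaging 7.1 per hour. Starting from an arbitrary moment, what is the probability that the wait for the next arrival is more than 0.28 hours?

The wait for the next event is exponential with rate λ = 7.1 per hour.
P(T > 0.28) = e^(−λt) = e^(−7.1 × 0.28) = e^(−1.988) ≈ 0.1370.

0.1370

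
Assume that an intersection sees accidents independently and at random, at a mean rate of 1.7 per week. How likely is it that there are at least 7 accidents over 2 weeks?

0.0579

Over the interval, μ = 1.7 × 2 = 3.4 (2 weeks).
P(N ≥ 7) = 1 − P(N ≤ 6) = 1 − Σ_{j=0}^{6} e^(−μ) μ^j/j! ≈ 0.0579.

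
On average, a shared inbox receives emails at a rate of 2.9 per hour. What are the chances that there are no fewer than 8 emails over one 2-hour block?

0.2290

Over the interval, μ = 2.9 × 2 = 5.8 (a 2-hour block = 2 hours).
P(N ≥ 8) = 1 − P(N ≤ 7) = 1 − Σ_{j=0}^{7} e^(−μ) μ^j/j! ≈ 0.2290.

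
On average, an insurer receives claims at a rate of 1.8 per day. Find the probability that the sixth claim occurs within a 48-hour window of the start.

0.1559

Over the interval, μ = 1.8 × 2 = 3.6 (a 48-hour window = 2 days).
The sixth arrival falls in the interval iff at least 6 events occur there: P(S_6 ≤ t) = P(N ≥ 6) = 1 − P(N ≤ 5) ≈ 0.1559.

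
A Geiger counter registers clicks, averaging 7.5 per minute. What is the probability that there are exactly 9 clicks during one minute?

With mean μ = 7.5 per minute,
P(N = 9) = e^(−μ) μ^9/9! = e^(−7.5) · 7.5^9/362880 ≈ 0.1144.

0.1144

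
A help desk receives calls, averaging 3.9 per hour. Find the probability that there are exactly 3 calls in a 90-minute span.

Over the interval, μ = 3.9 × 1.5 = 5.85 (a 90-minute span = 1.5 hours).
P(N = 3) = e^(−μ) μ^3/3! = e^(−5.85) · 5.85^3/6 ≈ 0.0961.

0.0961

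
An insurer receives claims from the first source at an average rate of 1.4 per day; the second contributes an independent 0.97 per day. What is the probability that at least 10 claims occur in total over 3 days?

Independent Poisson processes superpose: combined rate λ = 1.4 + 0.97 = 2.37 per day.
Over the interval, μ = 2.37 × 3 = 7.11 (3 days).
P(N ≥ 10) = 1 − P(N ≤ 9) ≈ 0.1808.

0.1808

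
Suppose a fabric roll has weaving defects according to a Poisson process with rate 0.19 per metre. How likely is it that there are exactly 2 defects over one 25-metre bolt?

0.0976

Over the interval, μ = 0.19 × 25 = 4.75 (a 25-metre bolt = 25 metres).
P(N = 2) = e^(−μ) μ^2/2! = e^(−4.75) · 4.75^2/2 ≈ 0.0976.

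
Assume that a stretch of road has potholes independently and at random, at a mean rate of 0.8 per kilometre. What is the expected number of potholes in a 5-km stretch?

4

E[N] = λt = 0.8 × 5 = 4 (a 5-km stretch = 5 kilometres).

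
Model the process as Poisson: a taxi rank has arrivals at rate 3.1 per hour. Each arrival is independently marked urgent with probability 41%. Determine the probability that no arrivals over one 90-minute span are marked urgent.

Thinning: the arrivals that are marked urgent themselves form a Poisson process with rate 0.41 × 3.1 = 1.271 per hour.
Over the interval, μ = 1.271 × 1.5 = 1.9065 (a 90-minute span = 1.5 hours).
P(N = 0) = e^(−1.9065) · 1.9065^0/0! ≈ 0.1486.

0.1486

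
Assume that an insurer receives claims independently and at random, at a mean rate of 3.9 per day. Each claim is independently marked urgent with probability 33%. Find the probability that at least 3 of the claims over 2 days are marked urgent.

Thinning: the claims that are marked urgent themselves form a Poisson process with rate 0.33 × 3.9 = 1.287 per day.
Over the interval, μ = 1.287 × 2 = 2.574 (2 days).
P(N ≥ 3) = 1 − P(N ≤ 2) ≈ 0.4750.

0.4750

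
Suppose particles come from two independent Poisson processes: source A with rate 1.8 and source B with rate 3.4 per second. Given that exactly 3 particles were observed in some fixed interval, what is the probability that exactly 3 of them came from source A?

Given the total, each event is independently from source A with probability p = λ_A/(λ_A+λ_B) = 1.8/5.2 ≈ 0.3462.
So K ~ Binomial(3, 1.8/5.2): P(K = 3) = C(3,3) · (1.8/5.2)^3 · (3.4/5.2)^0 ≈ 0.0415.

0.0415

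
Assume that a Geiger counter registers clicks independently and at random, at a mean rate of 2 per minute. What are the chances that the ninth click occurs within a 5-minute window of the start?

Over the interval, μ = 2 × 5 = 10 (a 5-minute window = 5 minutes).
The ninth arrival falls in the interval iff at least 9 events occur there: P(S_9 ≤ t) = P(N ≥ 9) = 1 − P(N ≤ 8) ≈ 0.6672.

0.6672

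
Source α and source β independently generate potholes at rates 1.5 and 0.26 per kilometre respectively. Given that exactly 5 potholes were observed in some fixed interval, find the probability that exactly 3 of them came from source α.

Given the total, each event is independently from source α with probability p = λ_α/(λ_α+λ_β) = 1.5/1.76 ≈ 0.8523.
So K ~ Binomial(5, 1.5/1.76): P(K = 3) = C(5,3) · (1.5/1.76)^3 · (0.26/1.76)^2 ≈ 0.1351.

0.1351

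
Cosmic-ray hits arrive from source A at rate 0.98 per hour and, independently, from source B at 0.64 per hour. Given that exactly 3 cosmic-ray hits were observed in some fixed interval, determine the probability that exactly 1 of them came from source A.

0.2832

Given the total, each event is independently from source A with probability p = λ_A/(λ_A+λ_B) = 0.98/1.62 ≈ 0.6049.
So K ~ Binomial(3, 0.98/1.62): P(K = 1) = C(3,1) · (0.98/1.62)^1 · (0.64/1.62)^2 ≈ 0.2832.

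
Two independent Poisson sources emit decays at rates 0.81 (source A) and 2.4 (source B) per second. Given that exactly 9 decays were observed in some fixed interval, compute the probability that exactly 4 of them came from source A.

Given the total, each event is independently from source A with probability p = λ_A/(λ_A+λ_B) = 0.81/3.21 ≈ 0.2523.
So K ~ Binomial(9, 0.81/3.21): P(K = 4) = C(9,4) · (0.81/3.21)^4 · (2.4/3.21)^5 ≈ 0.1193.

0.1193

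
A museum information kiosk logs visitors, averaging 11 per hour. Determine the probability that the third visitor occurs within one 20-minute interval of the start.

0.7089

Over the interval, μ = 11 × 1/3 ≈ 3.66667 (a 20-minute interval = 1/3 hours).
The third arrival falls in the interval iff at least 3 events occur there: P(S_3 ≤ t) = P(N ≥ 3) = 1 − P(N ≤ 2) ≈ 0.7089.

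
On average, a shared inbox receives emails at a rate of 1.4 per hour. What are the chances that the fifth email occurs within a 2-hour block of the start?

0.1523

Over the interval, μ = 1.4 × 2 = 2.8 (a 2-hour block = 2 hours).
The fifth arrival falls in the interval iff at least 5 events occur there: P(S_5 ≤ t) = P(N ≥ 5) = 1 − P(N ≤ 4) ≈ 0.1523.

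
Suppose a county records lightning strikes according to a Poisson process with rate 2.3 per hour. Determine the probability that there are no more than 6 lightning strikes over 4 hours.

0.1892

Over the interval, μ = 2.3 × 4 = 9.2 (4 hours).
P(N ≤ 6) = Σ_{j=0}^{6} e^(−μ) μ^j/j! ≈ 0.1892.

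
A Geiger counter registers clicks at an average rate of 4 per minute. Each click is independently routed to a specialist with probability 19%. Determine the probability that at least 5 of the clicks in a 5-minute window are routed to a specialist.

0.3322

Thinning: the clicks that are routed to a specialist themselves form a Poisson process with rate 0.19 × 4 = 0.76 per minute.
Over the interval, μ = 0.76 × 5 = 3.8 (a 5-minute window = 5 minutes).
P(N ≥ 5) = 1 − P(N ≤ 4) ≈ 0.3322.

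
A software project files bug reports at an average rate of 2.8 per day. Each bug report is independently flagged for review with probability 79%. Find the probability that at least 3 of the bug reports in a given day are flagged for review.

0.3805

Thinning: the bug reports that are flagged for review themselves form a Poisson process with rate 0.79 × 2.8 = 2.212 per day.
So μ = 2.212.
P(N ≥ 3) = 1 − P(N ≤ 2) ≈ 0.3805.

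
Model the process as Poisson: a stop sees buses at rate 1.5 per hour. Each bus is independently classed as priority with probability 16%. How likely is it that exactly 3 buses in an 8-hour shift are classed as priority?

Thinning: the buses that are classed as priority themselves form a Poisson process with rate 0.16 × 1.5 = 0.24 per hour.
Over the interval, μ = 0.24 × 8 = 1.92 (an 8-hour shift = 8 hours).
P(N = 3) = e^(−1.92) · 1.92^3/3! ≈ 0.1729.

0.1729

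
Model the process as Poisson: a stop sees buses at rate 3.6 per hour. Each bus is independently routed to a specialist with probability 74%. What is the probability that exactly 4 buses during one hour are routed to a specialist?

Thinning: the buses that are routed to a specialist themselves form a Poisson process with rate 0.74 × 3.6 = 2.664 per hour.
So μ = 2.664.
P(N = 4) = e^(−2.664) · 2.664^4/4! ≈ 0.1462.

0.1462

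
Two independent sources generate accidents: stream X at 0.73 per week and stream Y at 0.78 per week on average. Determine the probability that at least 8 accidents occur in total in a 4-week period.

0.2615

Independent Poisson processes superpose: combined rate λ = 0.73 + 0.78 = 1.51 per week.
Over the interval, μ = 1.51 × 4 = 6.04 (a 4-week period = 4 weeks).
P(N ≥ 8) = 1 − P(N ≤ 7) ≈ 0.2615.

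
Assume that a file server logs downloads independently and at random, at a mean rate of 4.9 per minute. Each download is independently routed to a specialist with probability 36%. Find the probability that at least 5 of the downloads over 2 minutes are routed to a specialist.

0.2799

Thinning: the downloads that are routed to a specialist themselves form a Poisson process with rate 0.36 × 4.9 = 1.764 per minute.
Over the interval, μ = 1.764 × 2 = 3.528 (2 minutes).
P(N ≥ 5) = 1 − P(N ≤ 4) ≈ 0.2799.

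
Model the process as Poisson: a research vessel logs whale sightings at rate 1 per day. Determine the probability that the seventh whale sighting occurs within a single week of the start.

Over the interval, μ = 1 × 7 = 7 (a week = 7 days).
The seventh arrival falls in the interval iff at least 7 events occur there: P(S_7 ≤ t) = P(N ≥ 7) = 1 − P(N ≤ 6) ≈ 0.5503.

0.5503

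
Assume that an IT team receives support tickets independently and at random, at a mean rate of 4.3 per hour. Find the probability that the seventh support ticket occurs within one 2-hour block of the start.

Over the interval, μ = 4.3 × 2 = 8.6 (a 2-hour block = 2 hours).
The seventh arrival falls in the interval iff at least 7 events occur there: P(S_7 ≤ t) = P(N ≥ 7) = 1 − P(N ≤ 6) ≈ 0.7543.

0.7543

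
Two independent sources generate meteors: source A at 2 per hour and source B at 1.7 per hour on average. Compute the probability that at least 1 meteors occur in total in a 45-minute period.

Independent Poisson processes superpose: combined rate λ = 2 + 1.7 = 3.7 per hour.
Over the interval, μ = 3.7 × 0.75 = 2.775 (a 45-minute period = 0.75 hours).
P(N ≥ 1) = 1 − P(N ≤ 0) ≈ 0.9377.

0.9377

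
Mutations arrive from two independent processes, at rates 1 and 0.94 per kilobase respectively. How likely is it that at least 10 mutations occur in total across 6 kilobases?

Independent Poisson processes superpose: combined rate λ = 1 + 0.94 = 1.94 per kilobase.
Over the interval, μ = 1.94 × 6 = 11.64 (6 kilobases).
P(N ≥ 10) = 1 − P(N ≤ 9) ≈ 0.7247.

0.7247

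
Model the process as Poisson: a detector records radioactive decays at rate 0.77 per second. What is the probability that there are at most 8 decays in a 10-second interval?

Over the interval, μ = 0.77 × 10 = 7.7 (a 10-second interval = 10 seconds).
P(N ≤ 8) = Σ_{j=0}^{8} e^(−μ) μ^j/j! ≈ 0.6343.

0.6343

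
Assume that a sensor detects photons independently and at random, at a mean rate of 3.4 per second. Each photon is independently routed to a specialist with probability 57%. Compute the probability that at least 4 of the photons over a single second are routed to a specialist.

0.1319

Thinning: the photons that are routed to a specialist themselves form a Poisson process with rate 0.57 × 3.4 = 1.938 per second.
So μ = 1.938.
P(N ≥ 4) = 1 − P(N ≤ 3) ≈ 0.1319.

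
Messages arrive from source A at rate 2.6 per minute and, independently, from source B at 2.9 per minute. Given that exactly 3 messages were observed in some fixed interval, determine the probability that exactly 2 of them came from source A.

Given the total, each event is independently from source A with probability p = λ_A/(λ_A+λ_B) = 2.6/5.5 ≈ 0.4727.
So K ~ Binomial(3, 2.6/5.5): P(K = 2) = C(3,2) · (2.6/5.5)^2 · (2.9/5.5)^1 ≈ 0.3535.

0.3535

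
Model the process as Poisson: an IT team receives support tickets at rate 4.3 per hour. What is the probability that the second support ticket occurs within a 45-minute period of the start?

0.8320

Over the interval, μ = 4.3 × 0.75 = 3.225 (a 45-minute period = 0.75 hours).
The second arrival falls in the interval iff at least 2 events occur there: P(S_2 ≤ t) = P(N ≥ 2) = 1 − P(N ≤ 1) ≈ 0.8320.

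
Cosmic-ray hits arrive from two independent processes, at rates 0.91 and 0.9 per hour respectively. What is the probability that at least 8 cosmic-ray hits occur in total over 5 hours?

Independent Poisson processes superpose: combined rate λ = 0.91 + 0.9 = 1.81 per hour.
Over the interval, μ = 1.81 × 5 = 9.05 (5 hours).
P(N ≥ 8) = 1 − P(N ≤ 7) ≈ 0.6819.

0.6819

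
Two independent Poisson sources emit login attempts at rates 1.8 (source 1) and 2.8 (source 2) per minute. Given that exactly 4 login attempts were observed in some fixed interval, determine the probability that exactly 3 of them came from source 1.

0.1459

Given the total, each event is independently from source 1 with probability p = λ_1/(λ_1+λ_2) = 1.8/4.6 ≈ 0.3913.
So K ~ Binomial(4, 1.8/4.6): P(K = 3) = C(4,3) · (1.8/4.6)^3 · (2.8/4.6)^1 ≈ 0.1459.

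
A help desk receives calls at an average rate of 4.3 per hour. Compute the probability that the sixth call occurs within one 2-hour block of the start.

Over the interval, μ = 4.3 × 2 = 8.6 (a 2-hour block = 2 hours).
The sixth arrival falls in the interval iff at least 6 events occur there: P(S_6 ≤ t) = P(N ≥ 6) = 1 − P(N ≤ 5) ≈ 0.8578.

0.8578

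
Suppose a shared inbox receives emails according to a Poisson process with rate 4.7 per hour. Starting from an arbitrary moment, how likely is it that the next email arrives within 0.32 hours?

Inter-arrival times are exponential with rate λ = 4.7 per hour.
P(T ≤ 0.32) = 1 − e^(−λt) = 1 − e^(−4.7 × 0.32) = 1 − e^(−1.504) ≈ 0.7778.

0.7778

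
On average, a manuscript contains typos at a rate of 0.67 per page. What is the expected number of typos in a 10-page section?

E[N] = λt = 0.67 × 10 = 6.7 (a 10-page section = 10 pages).

6.7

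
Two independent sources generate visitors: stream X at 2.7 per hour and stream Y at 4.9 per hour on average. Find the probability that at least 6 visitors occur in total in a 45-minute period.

0.5050

Independent Poisson processes superpose: combined rate λ = 2.7 + 4.9 = 7.6 per hour.
Over the interval, μ = 7.6 × 0.75 = 5.7 (a 45-minute period = 0.75 hours).
P(N ≥ 6) = 1 − P(N ≤ 5) ≈ 0.5050.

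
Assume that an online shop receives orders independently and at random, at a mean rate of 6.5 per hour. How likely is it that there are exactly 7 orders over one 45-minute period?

Over the interval, μ = 6.5 × 0.75 = 4.875 (a 45-minute period = 0.75 hours).
P(N = 7) = e^(−μ) μ^7/7! = e^(−4.875) · 4.875^7/5040 ≈ 0.0991.

0.0991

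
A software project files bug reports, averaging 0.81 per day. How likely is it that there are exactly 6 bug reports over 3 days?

Over the interval, μ = 0.81 × 3 = 2.43 (3 days).
P(N = 6) = e^(−μ) μ^6/6! = e^(−2.43) · 2.43^6/720 ≈ 0.0252.

0.0252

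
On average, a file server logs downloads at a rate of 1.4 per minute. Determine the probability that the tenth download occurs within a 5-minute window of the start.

0.1695

Over the interval, μ = 1.4 × 5 = 7 (a 5-minute window = 5 minutes).
The tenth arrival falls in the interval iff at least 10 events occur there: P(S_10 ≤ t) = P(N ≥ 10) = 1 − P(N ≤ 9) ≈ 0.1695.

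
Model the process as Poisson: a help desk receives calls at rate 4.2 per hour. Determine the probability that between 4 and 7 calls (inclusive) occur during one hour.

With mean μ = 4.2 per hour,
P(4 ≤ N ≤ 7) = Σ_{j=4}^{7} e^(−4.2) · 4.2^j/j! ≈ 0.5407.

0.5407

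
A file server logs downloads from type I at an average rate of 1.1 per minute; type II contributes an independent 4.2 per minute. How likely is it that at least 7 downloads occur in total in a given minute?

0.2829

Independent Poisson processes superpose: combined rate λ = 1.1 + 4.2 = 5.3 per minute.
So μ = 5.3.
P(N ≥ 7) = 1 − P(N ≤ 6) ≈ 0.2829.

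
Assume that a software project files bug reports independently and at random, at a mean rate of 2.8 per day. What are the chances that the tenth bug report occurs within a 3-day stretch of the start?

0.3341

Over the interval, μ = 2.8 × 3 = 8.4 (a 3-day stretch = 3 days).
The tenth arrival falls in the interval iff at least 10 events occur there: P(S_10 ≤ t) = P(N ≥ 10) = 1 − P(N ≤ 9) ≈ 0.3341.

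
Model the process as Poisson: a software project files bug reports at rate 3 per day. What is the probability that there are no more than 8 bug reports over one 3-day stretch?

0.4557

Over the interval, μ = 3 × 3 = 9 (a 3-day stretch = 3 days).
P(N ≤ 8) = Σ_{j=0}^{8} e^(−μ) μ^j/j! ≈ 0.4557.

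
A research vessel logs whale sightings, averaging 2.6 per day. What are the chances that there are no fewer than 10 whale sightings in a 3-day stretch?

Over the interval, μ = 2.6 × 3 = 7.8 (a 3-day stretch = 3 days).
P(N ≥ 10) = 1 − P(N ≤ 9) = 1 − Σ_{j=0}^{9} e^(−μ) μ^j/j! ≈ 0.2589.

0.2589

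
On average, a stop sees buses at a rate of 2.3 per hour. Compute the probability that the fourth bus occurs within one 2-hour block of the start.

Over the interval, μ = 2.3 × 2 = 4.6 (a 2-hour block = 2 hours).
The fourth arrival falls in the interval iff at least 4 events occur there: P(S_4 ≤ t) = P(N ≥ 4) = 1 − P(N ≤ 3) ≈ 0.6743.

0.6743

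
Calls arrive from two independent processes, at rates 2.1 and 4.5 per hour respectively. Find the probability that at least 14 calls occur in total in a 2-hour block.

0.4489

Independent Poisson processes superpose: combined rate λ = 2.1 + 4.5 = 6.6 per hour.
Over the interval, μ = 6.6 × 2 = 13.2 (a 2-hour block = 2 hours).
P(N ≥ 14) = 1 − P(N ≤ 13) ≈ 0.4489.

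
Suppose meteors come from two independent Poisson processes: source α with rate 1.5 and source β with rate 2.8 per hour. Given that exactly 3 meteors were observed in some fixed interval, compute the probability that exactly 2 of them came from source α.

0.2377

Given the total, each event is independently from source α with probability p = λ_α/(λ_α+λ_β) = 1.5/4.3 ≈ 0.3488.
So K ~ Binomial(3, 1.5/4.3): P(K = 2) = C(3,2) · (1.5/4.3)^2 · (2.8/4.3)^1 ≈ 0.2377.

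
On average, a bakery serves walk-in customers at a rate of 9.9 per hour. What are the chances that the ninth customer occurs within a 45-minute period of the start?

Over the interval, μ = 9.9 × 0.75 = 7.425 (a 45-minute period = 0.75 hours).
The ninth arrival falls in the interval iff at least 9 events occur there: P(S_9 ≤ t) = P(N ≥ 9) = 1 − P(N ≤ 8) ≈ 0.3278.

0.3278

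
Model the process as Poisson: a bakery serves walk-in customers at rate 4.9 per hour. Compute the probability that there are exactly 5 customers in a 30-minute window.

0.0635

Over the interval, μ = 4.9 × 0.5 = 2.45 (a 30-minute window = 0.5 hours).
P(N = 5) = e^(−μ) μ^5/5! = e^(−2.45) · 2.45^5/120 ≈ 0.0635.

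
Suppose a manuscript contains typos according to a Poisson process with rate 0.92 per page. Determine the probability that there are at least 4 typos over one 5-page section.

Over the interval, μ = 0.92 × 5 = 4.6 (a 5-page section = 5 pages).
P(N ≥ 4) = 1 − P(N ≤ 3) = 1 − Σ_{j=0}^{3} e^(−μ) μ^j/j! ≈ 0.6743.

0.6743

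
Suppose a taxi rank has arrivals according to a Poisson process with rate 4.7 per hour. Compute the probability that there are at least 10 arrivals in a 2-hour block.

0.4651

Over the interval, μ = 4.7 × 2 = 9.4 (a 2-hour block = 2 hours).
P(N ≥ 10) = 1 − P(N ≤ 9) = 1 − Σ_{j=0}^{9} e^(−μ) μ^j/j! ≈ 0.4651.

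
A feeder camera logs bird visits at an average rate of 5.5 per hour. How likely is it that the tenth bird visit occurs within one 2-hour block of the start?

0.6595

Over the interval, μ = 5.5 × 2 = 11 (a 2-hour block = 2 hours).
The tenth arrival falls in the interval iff at least 10 events occur there: P(S_10 ≤ t) = P(N ≥ 10) = 1 − P(N ≤ 9) ≈ 0.6595.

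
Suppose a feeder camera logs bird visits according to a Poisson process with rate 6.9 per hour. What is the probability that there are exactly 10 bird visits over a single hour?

0.0679

With mean μ = 6.9 per hour,
P(N = 10) = e^(−μ) μ^10/10! = e^(−6.9) · 6.9^10/3628800 ≈ 0.0679.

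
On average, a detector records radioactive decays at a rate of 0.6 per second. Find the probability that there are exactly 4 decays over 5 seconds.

Over the interval, μ = 0.6 × 5 = 3 (5 seconds).
P(N = 4) = e^(−μ) μ^4/4! = e^(−3) · 3^4/24 ≈ 0.1680.

0.1680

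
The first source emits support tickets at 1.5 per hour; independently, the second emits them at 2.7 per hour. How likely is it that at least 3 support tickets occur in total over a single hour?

0.7898

Independent Poisson processes superpose: combined rate λ = 1.5 + 2.7 = 4.2 per hour.
So μ = 4.2.
P(N ≥ 3) = 1 − P(N ≤ 2) ≈ 0.7898.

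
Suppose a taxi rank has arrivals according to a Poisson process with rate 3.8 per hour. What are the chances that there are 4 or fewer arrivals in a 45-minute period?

Over the interval, μ = 3.8 × 0.75 = 2.85 (a 45-minute period = 0.75 hours).
P(N ≤ 4) = Σ_{j=0}^{4} e^(−μ) μ^j/j! ≈ 0.8398.

0.8398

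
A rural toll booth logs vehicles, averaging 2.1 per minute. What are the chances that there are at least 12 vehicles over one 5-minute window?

0.3613

Over the interval, μ = 2.1 × 5 = 10.5 (a 5-minute window = 5 minutes).
P(N ≥ 12) = 1 − P(N ≤ 11) = 1 − Σ_{j=0}^{11} e^(−μ) μ^j/j! ≈ 0.3613.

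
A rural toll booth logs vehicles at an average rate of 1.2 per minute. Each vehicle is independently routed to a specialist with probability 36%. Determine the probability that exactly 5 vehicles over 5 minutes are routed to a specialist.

0.0452

Thinning: the vehicles that are routed to a specialist themselves form a Poisson process with rate 0.36 × 1.2 = 0.432 per minute.
Over the interval, μ = 0.432 × 5 = 2.16 (5 minutes).
P(N = 5) = e^(−2.16) · 2.16^5/5! ≈ 0.0452.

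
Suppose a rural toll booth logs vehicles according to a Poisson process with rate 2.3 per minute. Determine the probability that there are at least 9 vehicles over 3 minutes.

0.2580

Over the interval, μ = 2.3 × 3 = 6.9 (3 minutes).
P(N ≥ 9) = 1 − P(N ≤ 8) = 1 − Σ_{j=0}^{8} e^(−μ) μ^j/j! ≈ 0.2580.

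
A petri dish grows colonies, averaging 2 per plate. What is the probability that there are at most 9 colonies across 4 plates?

0.7166

Over the interval, μ = 2 × 4 = 8 (4 plates).
P(N ≤ 9) = Σ_{j=0}^{9} e^(−μ) μ^j/j! ≈ 0.7166.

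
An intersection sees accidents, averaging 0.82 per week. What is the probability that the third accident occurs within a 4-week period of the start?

Over the interval, μ = 0.82 × 4 = 3.28 (a 4-week period = 4 weeks).
The third arrival falls in the interval iff at least 3 events occur there: P(S_3 ≤ t) = P(N ≥ 3) = 1 − P(N ≤ 2) ≈ 0.6365.

0.6365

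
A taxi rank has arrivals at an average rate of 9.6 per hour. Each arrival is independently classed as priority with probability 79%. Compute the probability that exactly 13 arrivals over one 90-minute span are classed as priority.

0.0984

Thinning: the arrivals that are classed as priority themselves form a Poisson process with rate 0.79 × 9.6 = 7.584 per hour.
Over the interval, μ = 7.584 × 1.5 = 11.376 (a 90-minute span = 1.5 hours).
P(N = 13) = e^(−11.376) · 11.376^13/13! ≈ 0.0984.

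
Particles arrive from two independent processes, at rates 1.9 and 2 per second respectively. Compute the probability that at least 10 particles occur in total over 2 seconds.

0.2589

Independent Poisson processes superpose: combined rate λ = 1.9 + 2 = 3.9 per second.
Over the interval, μ = 3.9 × 2 = 7.8 (2 seconds).
P(N ≥ 10) = 1 − P(N ≤ 9) ≈ 0.2589.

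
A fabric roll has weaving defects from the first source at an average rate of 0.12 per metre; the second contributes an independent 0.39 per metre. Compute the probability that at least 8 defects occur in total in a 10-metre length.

Independent Poisson processes superpose: combined rate λ = 0.12 + 0.39 = 0.51 per metre.
Over the interval, μ = 0.51 × 10 = 5.1 (a 10-metre length = 10 metres).
P(N ≥ 8) = 1 − P(N ≤ 7) ≈ 0.1440.

0.1440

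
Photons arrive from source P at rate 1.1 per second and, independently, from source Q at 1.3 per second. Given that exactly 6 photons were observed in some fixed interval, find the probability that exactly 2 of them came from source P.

0.2713

Given the total, each event is independently from source P with probability p = λ_P/(λ_P+λ_Q) = 1.1/2.4 ≈ 0.4583.
So K ~ Binomial(6, 1.1/2.4): P(K = 2) = C(6,2) · (1.1/2.4)^2 · (1.3/2.4)^4 ≈ 0.2713.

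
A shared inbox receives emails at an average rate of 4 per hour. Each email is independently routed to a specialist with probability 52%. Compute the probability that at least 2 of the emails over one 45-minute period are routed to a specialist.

Thinning: the emails that are routed to a specialist themselves form a Poisson process with rate 0.52 × 4 = 2.08 per hour.
Over the interval, μ = 2.08 × 0.75 = 1.56 (a 45-minute period = 0.75 hours).
P(N ≥ 2) = 1 − P(N ≤ 1) ≈ 0.4621.

0.4621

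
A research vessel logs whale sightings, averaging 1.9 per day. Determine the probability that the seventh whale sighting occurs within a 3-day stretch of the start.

0.3456

Over the interval, μ = 1.9 × 3 = 5.7 (a 3-day stretch = 3 days).
The seventh arrival falls in the interval iff at least 7 events occur there: P(S_7 ≤ t) = P(N ≥ 7) = 1 − P(N ≤ 6) ≈ 0.3456.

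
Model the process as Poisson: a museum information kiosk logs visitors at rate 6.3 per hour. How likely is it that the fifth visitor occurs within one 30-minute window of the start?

Over the interval, μ = 6.3 × 0.5 = 3.15 (a 30-minute window = 0.5 hours).
The fifth arrival falls in the interval iff at least 5 events occur there: P(S_5 ≤ t) = P(N ≥ 5) = 1 − P(N ≤ 4) ≈ 0.2105.

0.2105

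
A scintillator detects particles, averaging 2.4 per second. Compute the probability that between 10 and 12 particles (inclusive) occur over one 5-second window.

Over the interval, μ = 2.4 × 5 = 12 (a 5-second window = 5 seconds).
P(10 ≤ N ≤ 12) = Σ_{j=10}^{12} e^(−12) · 12^j/j! ≈ 0.3336.

0.3336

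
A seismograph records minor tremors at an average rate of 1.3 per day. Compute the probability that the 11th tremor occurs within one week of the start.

Over the interval, μ = 1.3 × 7 = 9.1 (a week = 7 days).
The 11th arrival falls in the interval iff at least 11 events occur there: P(S_11 ≤ t) = P(N ≥ 11) = 1 − P(N ≤ 10) ≈ 0.3059.

0.3059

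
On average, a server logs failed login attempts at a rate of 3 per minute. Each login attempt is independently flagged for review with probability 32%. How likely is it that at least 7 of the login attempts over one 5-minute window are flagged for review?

0.2092

Thinning: the login attempts that are flagged for review themselves form a Poisson process with rate 0.32 × 3 = 0.96 per minute.
Over the interval, μ = 0.96 × 5 = 4.8 (a 5-minute window = 5 minutes).
P(N ≥ 7) = 1 − P(N ≤ 6) ≈ 0.2092.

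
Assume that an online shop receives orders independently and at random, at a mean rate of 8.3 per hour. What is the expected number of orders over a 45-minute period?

6.225

E[N] = λt = 8.3 × 0.75 = 6.225 (a 45-minute period = 0.75 hours).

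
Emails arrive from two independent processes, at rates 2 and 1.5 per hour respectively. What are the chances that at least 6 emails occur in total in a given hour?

0.1424

Independent Poisson processes superpose: combined rate λ = 2 + 1.5 = 3.5 per hour.
So μ = 3.5.
P(N ≥ 6) = 1 − P(N ≤ 5) ≈ 0.1424.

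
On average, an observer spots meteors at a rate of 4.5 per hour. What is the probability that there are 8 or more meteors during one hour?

With mean μ = 4.5 per hour,
P(N ≥ 8) = 1 − P(N ≤ 7) = 1 − Σ_{j=0}^{7} e^(−μ) μ^j/j! ≈ 0.0866.

0.0866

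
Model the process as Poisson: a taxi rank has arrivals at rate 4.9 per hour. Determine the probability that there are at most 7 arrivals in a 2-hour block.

0.2388

Over the interval, μ = 4.9 × 2 = 9.8 (a 2-hour block = 2 hours).
P(N ≤ 7) = Σ_{j=0}^{7} e^(−μ) μ^j/j! ≈ 0.2388.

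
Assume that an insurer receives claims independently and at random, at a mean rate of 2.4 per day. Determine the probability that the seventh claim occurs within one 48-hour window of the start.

Over the interval, μ = 2.4 × 2 = 4.8 (a 48-hour window = 2 days).
The seventh arrival falls in the interval iff at least 7 events occur there: P(S_7 ≤ t) = P(N ≥ 7) = 1 − P(N ≤ 6) ≈ 0.2092.

0.2092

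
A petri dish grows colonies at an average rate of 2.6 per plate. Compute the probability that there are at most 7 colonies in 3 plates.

0.4812

Over the interval, μ = 2.6 × 3 = 7.8 (3 plates).
P(N ≤ 7) = Σ_{j=0}^{7} e^(−μ) μ^j/j! ≈ 0.4812.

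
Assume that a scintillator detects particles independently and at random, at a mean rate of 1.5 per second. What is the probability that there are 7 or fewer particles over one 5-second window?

Over the interval, μ = 1.5 × 5 = 7.5 (a 5-second window = 5 seconds).
P(N ≤ 7) = Σ_{j=0}^{7} e^(−μ) μ^j/j! ≈ 0.5246.

0.5246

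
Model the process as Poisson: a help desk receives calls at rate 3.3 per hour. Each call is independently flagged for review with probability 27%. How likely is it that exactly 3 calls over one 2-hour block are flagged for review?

0.1587

Thinning: the calls that are flagged for review themselves form a Poisson process with rate 0.27 × 3.3 = 0.891 per hour.
Over the interval, μ = 0.891 × 2 = 1.782 (a 2-hour block = 2 hours).
P(N = 3) = e^(−1.782) · 1.782^3/3! ≈ 0.1587.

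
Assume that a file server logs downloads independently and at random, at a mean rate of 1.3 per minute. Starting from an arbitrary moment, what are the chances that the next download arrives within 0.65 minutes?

0.5704

Inter-arrival times are exponential with rate λ = 1.3 per minute.
P(T ≤ 0.65) = 1 − e^(−λt) = 1 − e^(−1.3 × 0.65) = 1 − e^(−0.845) ≈ 0.5704.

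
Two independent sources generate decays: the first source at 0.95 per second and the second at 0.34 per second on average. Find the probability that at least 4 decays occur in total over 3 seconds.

0.5407

Independent Poisson processes superpose: combined rate λ = 0.95 + 0.34 = 1.29 per second.
Over the interval, μ = 1.29 × 3 = 3.87 (3 seconds).
P(N ≥ 4) = 1 − P(N ≤ 3) ≈ 0.5407.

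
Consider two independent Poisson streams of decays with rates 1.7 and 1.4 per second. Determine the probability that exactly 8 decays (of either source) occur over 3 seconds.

0.1269

Independent Poisson processes superpose: combined rate λ = 1.7 + 1.4 = 3.1 per second.
Over the interval, μ = 3.1 × 3 = 9.3 (3 seconds).
P(N = 8) = e^(−9.3) · 9.3^8/8! ≈ 0.1269.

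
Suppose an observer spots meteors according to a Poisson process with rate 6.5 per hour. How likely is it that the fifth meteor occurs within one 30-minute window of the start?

Over the interval, μ = 6.5 × 0.5 = 3.25 (a 30-minute window = 0.5 hours).
The fifth arrival falls in the interval iff at least 5 events occur there: P(S_5 ≤ t) = P(N ≥ 5) = 1 − P(N ≤ 4) ≈ 0.2283.

0.2283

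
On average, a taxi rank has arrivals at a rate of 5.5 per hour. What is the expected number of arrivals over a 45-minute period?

E[N] = λt = 5.5 × 0.75 = 4.125 (a 45-minute period = 0.75 hours).

4.125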